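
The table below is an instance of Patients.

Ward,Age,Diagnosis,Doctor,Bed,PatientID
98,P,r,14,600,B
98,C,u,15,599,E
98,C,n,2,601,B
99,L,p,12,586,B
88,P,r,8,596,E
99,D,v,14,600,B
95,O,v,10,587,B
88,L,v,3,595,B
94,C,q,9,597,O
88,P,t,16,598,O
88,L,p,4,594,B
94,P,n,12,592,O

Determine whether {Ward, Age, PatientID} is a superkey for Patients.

No

Two distinct rows share (Ward=88, Age=L, PatientID=B), so {Ward, Age, PatientID} does not determine every attribute — not a superkey.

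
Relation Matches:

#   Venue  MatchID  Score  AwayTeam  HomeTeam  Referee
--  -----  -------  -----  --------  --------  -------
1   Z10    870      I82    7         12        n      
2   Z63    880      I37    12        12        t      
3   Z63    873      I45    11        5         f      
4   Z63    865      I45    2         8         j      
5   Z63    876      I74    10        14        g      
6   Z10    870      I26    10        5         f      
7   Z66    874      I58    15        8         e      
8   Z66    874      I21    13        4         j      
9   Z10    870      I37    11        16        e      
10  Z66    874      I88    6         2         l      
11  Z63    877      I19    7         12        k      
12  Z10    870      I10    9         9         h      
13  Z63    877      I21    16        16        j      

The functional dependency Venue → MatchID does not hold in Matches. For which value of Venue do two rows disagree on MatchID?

Z63

Venue=Z10: rows 1, 6, 9, 12 → MatchID = 870, 870, 870, 870 ✓
Venue=Z63: rows 2, 3, 4, 5, 11, 13 → MatchID takes values {880, 873, 865, 876, 877} — violation
Venue=Z66: rows 7, 8, 10 → MatchID = 874, 874, 874 ✓
The only Venue value with inconsistent MatchID is Venue=Z63.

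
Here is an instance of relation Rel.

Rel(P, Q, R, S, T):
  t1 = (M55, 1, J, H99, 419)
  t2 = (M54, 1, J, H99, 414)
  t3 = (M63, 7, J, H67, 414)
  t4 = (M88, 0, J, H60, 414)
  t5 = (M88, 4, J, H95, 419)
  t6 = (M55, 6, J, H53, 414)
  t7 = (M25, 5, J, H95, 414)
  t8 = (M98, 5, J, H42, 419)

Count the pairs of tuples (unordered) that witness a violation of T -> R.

0

T=419: all 3 rows agree on R — 0 pairs.
T=414: all 5 rows agree on R — 0 pairs.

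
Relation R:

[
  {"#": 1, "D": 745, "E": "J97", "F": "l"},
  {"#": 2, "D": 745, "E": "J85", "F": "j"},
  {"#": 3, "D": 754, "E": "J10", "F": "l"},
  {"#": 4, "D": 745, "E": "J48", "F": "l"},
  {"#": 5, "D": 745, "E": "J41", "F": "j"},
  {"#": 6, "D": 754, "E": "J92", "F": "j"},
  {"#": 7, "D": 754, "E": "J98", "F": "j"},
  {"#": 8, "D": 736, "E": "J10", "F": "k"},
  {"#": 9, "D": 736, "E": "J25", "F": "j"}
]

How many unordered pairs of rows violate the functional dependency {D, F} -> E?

(D=745, F=l): violating pairs (1,4) — 1 pair.
(D=745, F=j): violating pairs (2,5) — 1 pair.
(D=754, F=j): violating pairs (6,7) — 1 pair.

3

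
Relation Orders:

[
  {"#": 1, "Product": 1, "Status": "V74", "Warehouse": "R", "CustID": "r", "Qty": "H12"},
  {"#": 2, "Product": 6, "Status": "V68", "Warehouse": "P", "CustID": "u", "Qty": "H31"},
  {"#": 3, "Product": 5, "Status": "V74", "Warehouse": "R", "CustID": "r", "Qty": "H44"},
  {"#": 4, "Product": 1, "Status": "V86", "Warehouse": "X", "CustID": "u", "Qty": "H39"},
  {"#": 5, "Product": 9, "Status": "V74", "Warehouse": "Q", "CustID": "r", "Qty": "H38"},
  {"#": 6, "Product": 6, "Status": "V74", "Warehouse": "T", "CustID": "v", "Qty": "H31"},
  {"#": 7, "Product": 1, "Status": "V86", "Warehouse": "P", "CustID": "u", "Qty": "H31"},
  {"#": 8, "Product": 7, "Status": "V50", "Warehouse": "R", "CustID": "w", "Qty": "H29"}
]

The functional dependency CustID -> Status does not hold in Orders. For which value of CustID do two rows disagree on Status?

u

CustID=r: rows 1, 3, 5 → Status = V74, V74, V74 ✓
CustID=u: rows 2, 4, 7 → Status takes values {V68, V86} — violation
CustID=v: row 6 → Status = V74 ✓
CustID=w: row 8 → Status = V50 ✓
The only CustID value with inconsistent Status is CustID=u.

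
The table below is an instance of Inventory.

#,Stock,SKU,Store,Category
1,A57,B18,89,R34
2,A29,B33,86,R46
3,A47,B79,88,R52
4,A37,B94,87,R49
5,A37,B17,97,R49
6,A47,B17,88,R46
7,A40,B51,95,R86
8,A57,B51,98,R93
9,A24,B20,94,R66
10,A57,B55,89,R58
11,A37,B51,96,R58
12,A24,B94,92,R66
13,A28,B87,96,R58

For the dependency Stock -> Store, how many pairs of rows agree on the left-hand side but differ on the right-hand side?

Stock=A57: violating pairs (1,8), (8,10) — 2 pairs.
Stock=A47: all 2 rows agree on Store — 0 pairs.
Stock=A37: violating pairs (4,5), (4,11), (5,11) — 3 pairs.
Stock=A24: violating pairs (9,12) — 1 pair.

6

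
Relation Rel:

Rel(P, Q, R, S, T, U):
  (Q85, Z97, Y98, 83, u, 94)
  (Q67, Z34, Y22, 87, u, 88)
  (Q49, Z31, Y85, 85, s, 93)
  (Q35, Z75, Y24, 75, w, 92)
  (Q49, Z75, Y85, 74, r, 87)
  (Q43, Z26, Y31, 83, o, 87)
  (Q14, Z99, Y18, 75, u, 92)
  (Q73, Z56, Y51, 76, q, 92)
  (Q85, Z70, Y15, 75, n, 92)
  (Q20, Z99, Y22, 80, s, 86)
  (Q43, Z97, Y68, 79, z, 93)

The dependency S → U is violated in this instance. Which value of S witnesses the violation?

S=83: 2 rows → U takes values {94, 87} — violation
S=87: 1 row → U = 88 ✓
S=85: 1 row → U = 93 ✓
S=75: 3 rows → U = 92, 92, 92 ✓
S=74: 1 row → U = 87 ✓
S=76: 1 row → U = 92 ✓
S=80: 1 row → U = 86 ✓
S=79: 1 row → U = 93 ✓
The only S value with inconsistent U is S=83.

83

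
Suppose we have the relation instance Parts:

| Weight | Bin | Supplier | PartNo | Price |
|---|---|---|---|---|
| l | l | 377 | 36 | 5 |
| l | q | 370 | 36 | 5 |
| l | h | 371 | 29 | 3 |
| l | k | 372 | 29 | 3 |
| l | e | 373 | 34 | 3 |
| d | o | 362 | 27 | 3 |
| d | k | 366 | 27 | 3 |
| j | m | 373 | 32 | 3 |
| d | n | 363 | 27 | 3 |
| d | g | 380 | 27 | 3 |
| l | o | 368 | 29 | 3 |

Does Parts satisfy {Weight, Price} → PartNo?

(Weight=l, Price=5): 2 rows → PartNo = 36, 36 ✓
(Weight=l, Price=3): 4 rows → PartNo takes values {29, 34} — violation
(Weight=d, Price=3): 4 rows → PartNo = 27, 27, 27, 27 ✓
(Weight=j, Price=3): 1 row → PartNo = 32 ✓
Two rows agree on {Weight, Price} but differ on PartNo, so {Weight, Price} → PartNo does not hold.

No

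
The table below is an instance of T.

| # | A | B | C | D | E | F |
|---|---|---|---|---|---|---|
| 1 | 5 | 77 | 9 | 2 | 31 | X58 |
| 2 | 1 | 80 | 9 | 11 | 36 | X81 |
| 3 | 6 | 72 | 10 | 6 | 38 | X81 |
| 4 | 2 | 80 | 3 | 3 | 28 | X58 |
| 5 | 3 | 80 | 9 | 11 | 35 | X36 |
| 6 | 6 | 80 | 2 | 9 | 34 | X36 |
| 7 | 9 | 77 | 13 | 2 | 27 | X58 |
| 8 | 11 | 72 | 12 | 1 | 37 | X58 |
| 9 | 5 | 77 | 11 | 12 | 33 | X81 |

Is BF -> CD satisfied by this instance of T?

No

(B=77, F=X58): rows 1, 7 → {C,D} takes values {(9, 2), (13, 2)} — violation
(B=80, F=X81): row 2 → {C,D} = (9, 11) ✓
(B=72, F=X81): row 3 → {C,D} = (10, 6) ✓
(B=80, F=X58): row 4 → {C,D} = (3, 3) ✓
(B=80, F=X36): rows 5, 6 → {C,D} takes values {(9, 11), (2, 9)} — violation
(B=72, F=X58): row 8 → {C,D} = (12, 1) ✓
(B=77, F=X81): row 9 → {C,D} = (11, 12) ✓
Two rows agree on BF but differ on CD, so BF -> CD does not hold.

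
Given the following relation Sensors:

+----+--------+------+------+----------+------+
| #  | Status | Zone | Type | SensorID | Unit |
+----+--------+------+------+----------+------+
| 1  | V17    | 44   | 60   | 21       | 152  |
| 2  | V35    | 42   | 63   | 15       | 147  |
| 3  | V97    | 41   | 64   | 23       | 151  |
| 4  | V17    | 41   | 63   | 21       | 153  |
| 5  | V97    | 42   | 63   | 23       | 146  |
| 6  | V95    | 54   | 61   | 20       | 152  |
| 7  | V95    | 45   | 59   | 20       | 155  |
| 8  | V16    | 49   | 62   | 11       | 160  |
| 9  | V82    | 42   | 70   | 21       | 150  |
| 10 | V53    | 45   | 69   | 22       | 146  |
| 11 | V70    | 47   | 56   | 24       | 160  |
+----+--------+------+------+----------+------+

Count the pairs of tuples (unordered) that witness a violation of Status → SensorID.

0

Status=V17: all 2 rows agree on SensorID — 0 pairs.
Status=V97: all 2 rows agree on SensorID — 0 pairs.
Status=V95: all 2 rows agree on SensorID — 0 pairs.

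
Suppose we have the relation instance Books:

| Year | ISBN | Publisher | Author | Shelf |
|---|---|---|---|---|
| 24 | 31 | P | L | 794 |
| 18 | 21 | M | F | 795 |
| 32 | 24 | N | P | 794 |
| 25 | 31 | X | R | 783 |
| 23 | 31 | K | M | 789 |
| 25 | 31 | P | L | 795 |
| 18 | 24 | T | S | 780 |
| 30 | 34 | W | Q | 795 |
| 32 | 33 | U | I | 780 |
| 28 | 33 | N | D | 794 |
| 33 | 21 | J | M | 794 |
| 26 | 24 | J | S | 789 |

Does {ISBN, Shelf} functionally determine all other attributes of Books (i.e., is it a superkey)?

Yes

All 12 rows have distinct {ISBN, Shelf} values, so {ISBN, Shelf} → (all attributes) holds and {ISBN, Shelf} is a superkey.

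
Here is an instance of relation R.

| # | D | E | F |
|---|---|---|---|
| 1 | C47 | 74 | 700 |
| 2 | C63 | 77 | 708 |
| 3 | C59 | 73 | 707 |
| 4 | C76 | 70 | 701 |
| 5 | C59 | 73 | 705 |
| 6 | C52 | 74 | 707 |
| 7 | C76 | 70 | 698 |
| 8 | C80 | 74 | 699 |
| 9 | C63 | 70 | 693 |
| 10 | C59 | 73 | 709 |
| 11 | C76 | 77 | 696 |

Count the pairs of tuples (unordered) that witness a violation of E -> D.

6

E=74: violating pairs (1,6), (1,8), (6,8) — 3 pairs.
E=77: violating pairs (2,11) — 1 pair.
E=73: all 3 rows agree on D — 0 pairs.
E=70: violating pairs (4,9), (7,9) — 2 pairs.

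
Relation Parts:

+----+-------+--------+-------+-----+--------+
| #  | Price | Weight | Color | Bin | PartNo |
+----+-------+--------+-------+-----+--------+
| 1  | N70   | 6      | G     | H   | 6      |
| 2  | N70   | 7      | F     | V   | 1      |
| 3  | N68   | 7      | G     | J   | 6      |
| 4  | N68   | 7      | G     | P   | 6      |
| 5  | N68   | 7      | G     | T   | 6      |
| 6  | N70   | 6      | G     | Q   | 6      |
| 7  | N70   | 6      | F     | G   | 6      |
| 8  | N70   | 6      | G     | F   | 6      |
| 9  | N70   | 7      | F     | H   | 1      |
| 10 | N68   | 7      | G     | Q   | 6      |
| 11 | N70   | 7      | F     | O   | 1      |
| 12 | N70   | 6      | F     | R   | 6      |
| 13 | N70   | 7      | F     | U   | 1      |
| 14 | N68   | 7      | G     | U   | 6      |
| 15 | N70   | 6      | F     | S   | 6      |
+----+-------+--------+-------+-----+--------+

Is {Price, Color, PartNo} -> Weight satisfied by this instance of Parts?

(Price=N70, Color=G, PartNo=6): rows 1, 6, 8 → Weight = 6, 6, 6 ✓
(Price=N70, Color=F, PartNo=1): rows 2, 9, 11, 13 → Weight = 7, 7, 7, 7 ✓
(Price=N68, Color=G, PartNo=6): rows 3, 4, 5, 10, 14 → Weight = 7, 7, 7, 7, 7 ✓
(Price=N70, Color=F, PartNo=6): rows 7, 12, 15 → Weight = 6, 6, 6 ✓
Every {Price, Color, PartNo} value is associated with a single Weight value, so {Price, Color, PartNo} -> Weight holds.

Yes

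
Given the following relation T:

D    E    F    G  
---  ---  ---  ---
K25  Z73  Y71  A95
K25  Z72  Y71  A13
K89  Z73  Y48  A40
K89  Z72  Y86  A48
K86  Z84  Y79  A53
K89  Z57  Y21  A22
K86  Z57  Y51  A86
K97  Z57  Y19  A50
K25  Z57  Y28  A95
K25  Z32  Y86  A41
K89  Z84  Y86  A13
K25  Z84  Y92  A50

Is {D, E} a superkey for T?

Yes

All 12 rows have distinct {D, E} values, so {D, E} → (all attributes) holds and {D, E} is a superkey.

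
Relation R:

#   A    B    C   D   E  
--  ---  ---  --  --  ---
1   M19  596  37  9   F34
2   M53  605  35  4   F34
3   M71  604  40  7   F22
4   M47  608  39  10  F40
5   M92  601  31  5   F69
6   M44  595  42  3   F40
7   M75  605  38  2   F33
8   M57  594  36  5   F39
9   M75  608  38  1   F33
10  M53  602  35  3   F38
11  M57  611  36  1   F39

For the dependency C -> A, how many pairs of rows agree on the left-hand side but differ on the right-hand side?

0

C=35: all 2 rows agree on A — 0 pairs.
C=38: all 2 rows agree on A — 0 pairs.
C=36: all 2 rows agree on A — 0 pairs.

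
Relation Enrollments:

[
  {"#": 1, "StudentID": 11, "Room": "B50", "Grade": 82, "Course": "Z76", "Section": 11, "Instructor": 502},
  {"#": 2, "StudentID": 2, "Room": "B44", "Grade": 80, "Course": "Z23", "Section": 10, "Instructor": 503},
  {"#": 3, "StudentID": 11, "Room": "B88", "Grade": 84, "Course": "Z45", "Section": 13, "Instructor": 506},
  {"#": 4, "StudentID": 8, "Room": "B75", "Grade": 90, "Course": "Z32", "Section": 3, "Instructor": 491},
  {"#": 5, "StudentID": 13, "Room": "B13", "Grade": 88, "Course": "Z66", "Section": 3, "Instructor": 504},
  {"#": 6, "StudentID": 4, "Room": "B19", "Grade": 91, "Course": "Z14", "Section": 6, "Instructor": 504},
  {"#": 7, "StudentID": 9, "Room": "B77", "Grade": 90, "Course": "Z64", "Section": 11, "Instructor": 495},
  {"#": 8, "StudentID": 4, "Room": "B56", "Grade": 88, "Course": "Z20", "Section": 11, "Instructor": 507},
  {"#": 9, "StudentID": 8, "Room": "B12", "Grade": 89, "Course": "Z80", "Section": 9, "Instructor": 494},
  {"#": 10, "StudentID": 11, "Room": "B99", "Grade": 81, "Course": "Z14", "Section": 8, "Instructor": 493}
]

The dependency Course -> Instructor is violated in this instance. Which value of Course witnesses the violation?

Course=Z76: row 1 → Instructor = 502 ✓
Course=Z23: row 2 → Instructor = 503 ✓
Course=Z45: row 3 → Instructor = 506 ✓
Course=Z32: row 4 → Instructor = 491 ✓
Course=Z66: row 5 → Instructor = 504 ✓
Course=Z14: rows 6, 10 → Instructor takes values {504, 493} — violation
Course=Z64: row 7 → Instructor = 495 ✓
Course=Z20: row 8 → Instructor = 507 ✓
Course=Z80: row 9 → Instructor = 494 ✓
The only Course value with inconsistent Instructor is Course=Z14.

Z14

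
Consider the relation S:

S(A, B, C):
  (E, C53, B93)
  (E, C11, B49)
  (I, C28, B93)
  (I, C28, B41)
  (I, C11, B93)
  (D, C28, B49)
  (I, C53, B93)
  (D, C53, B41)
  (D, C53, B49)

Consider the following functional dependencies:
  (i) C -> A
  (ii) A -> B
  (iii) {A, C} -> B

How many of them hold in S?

0

(i) C -> A: C=B93: 4 rows → A takes values {E, I} — violation; C=B49: 3 rows → A takes values {E, D} — violation; C=B41: 2 rows → A takes values {I, D} — violation — fails.
(ii) A -> B: A=E: 2 rows → B takes values {C53, C11} — violation; A=I: 4 rows → B takes values {C28, C11, C53} — violation; A=D: 3 rows → B takes values {C28, C53} — violation — fails.
(iii) {A, C} -> B: (A=I, C=B93): 3 rows → B takes values {C28, C11, C53} — violation; (A=D, C=B49): 2 rows → B takes values {C28, C53} — violation — fails.
None of the 3 dependencies hold.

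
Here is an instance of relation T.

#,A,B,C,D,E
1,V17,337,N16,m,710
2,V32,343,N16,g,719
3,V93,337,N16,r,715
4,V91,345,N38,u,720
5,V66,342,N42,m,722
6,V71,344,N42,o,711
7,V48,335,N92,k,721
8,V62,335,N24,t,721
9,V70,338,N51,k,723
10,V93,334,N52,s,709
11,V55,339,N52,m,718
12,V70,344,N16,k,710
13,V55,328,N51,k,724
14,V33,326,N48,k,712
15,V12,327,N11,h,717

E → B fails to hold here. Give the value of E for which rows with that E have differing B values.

710

E=710: rows 1, 12 → B takes values {337, 344} — violation
E=719: row 2 → B = 343 ✓
E=715: row 3 → B = 337 ✓
E=720: row 4 → B = 345 ✓
E=722: row 5 → B = 342 ✓
E=711: row 6 → B = 344 ✓
E=721: rows 7, 8 → B = 335, 335 ✓
E=723: row 9 → B = 338 ✓
E=709: row 10 → B = 334 ✓
E=718: row 11 → B = 339 ✓
E=724: row 13 → B = 328 ✓
E=712: row 14 → B = 326 ✓
E=717: row 15 → B = 327 ✓
The only E value with inconsistent B is E=710.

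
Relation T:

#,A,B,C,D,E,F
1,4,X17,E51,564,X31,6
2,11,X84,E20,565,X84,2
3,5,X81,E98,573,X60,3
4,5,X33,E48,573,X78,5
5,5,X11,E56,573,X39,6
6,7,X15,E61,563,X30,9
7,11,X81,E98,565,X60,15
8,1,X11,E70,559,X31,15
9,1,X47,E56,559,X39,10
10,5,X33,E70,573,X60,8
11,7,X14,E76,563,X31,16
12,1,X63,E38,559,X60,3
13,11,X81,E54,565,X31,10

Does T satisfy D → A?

Yes

D=564: row 1 → A = 4 ✓
D=565: rows 2, 7, 13 → A = 11, 11, 11 ✓
D=573: rows 3, 4, 5, 10 → A = 5, 5, 5, 5 ✓
D=563: rows 6, 11 → A = 7, 7 ✓
D=559: rows 8, 9, 12 → A = 1, 1, 1 ✓
Every D value is associated with a single A value, so D → A holds.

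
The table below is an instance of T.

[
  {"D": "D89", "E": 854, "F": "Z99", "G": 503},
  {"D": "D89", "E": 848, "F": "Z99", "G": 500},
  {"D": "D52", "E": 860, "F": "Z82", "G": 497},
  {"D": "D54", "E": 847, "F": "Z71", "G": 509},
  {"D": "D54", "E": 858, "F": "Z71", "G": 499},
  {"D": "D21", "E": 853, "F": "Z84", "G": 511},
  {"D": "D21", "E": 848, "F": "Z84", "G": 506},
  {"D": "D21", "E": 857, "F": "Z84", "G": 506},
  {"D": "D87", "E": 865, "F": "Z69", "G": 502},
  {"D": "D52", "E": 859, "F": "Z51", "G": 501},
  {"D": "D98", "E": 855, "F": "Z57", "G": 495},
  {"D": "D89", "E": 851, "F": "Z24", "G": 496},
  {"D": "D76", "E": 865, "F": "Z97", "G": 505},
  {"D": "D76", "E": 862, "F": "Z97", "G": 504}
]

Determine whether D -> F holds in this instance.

D=D89: 3 rows → F takes values {Z99, Z24} — violation
D=D52: 2 rows → F takes values {Z82, Z51} — violation
D=D54: 2 rows → F = Z71, Z71 ✓
D=D21: 3 rows → F = Z84, Z84, Z84 ✓
D=D87: 1 row → F = Z69 ✓
D=D98: 1 row → F = Z57 ✓
D=D76: 2 rows → F = Z97, Z97 ✓
Two rows agree on D but differ on F, so D -> F does not hold.

No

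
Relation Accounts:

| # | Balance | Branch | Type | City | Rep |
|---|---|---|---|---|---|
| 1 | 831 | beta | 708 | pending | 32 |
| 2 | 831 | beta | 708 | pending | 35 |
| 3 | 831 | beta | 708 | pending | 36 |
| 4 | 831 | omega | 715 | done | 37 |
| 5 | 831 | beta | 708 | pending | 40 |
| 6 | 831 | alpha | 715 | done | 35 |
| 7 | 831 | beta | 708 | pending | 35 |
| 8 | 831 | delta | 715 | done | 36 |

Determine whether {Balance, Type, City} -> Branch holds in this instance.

(Balance=831, Type=708, City=pending): rows 1, 2, 3, 5, 7 → Branch = beta, beta, beta, beta, beta ✓
(Balance=831, Type=715, City=done): rows 4, 6, 8 → Branch takes values {omega, alpha, delta} — violation
Two rows agree on {Balance, Type, City} but differ on Branch, so {Balance, Type, City} -> Branch does not hold.

No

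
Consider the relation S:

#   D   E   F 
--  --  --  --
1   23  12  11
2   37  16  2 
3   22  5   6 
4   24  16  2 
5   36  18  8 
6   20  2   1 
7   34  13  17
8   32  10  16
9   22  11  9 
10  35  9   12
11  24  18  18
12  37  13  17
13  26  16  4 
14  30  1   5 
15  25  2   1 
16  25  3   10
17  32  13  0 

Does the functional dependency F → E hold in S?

F=11: row 1 → E = 12 ✓
F=2: rows 2, 4 → E = 16, 16 ✓
F=6: row 3 → E = 5 ✓
F=8: row 5 → E = 18 ✓
F=1: rows 6, 15 → E = 2, 2 ✓
F=17: rows 7, 12 → E = 13, 13 ✓
F=16: row 8 → E = 10 ✓
F=9: row 9 → E = 11 ✓
F=12: row 10 → E = 9 ✓
F=18: row 11 → E = 18 ✓
F=4: row 13 → E = 16 ✓
F=5: row 14 → E = 1 ✓
F=10: row 16 → E = 3 ✓
F=0: row 17 → E = 13 ✓
Every F value is associated with a single E value, so F → E holds.

Yes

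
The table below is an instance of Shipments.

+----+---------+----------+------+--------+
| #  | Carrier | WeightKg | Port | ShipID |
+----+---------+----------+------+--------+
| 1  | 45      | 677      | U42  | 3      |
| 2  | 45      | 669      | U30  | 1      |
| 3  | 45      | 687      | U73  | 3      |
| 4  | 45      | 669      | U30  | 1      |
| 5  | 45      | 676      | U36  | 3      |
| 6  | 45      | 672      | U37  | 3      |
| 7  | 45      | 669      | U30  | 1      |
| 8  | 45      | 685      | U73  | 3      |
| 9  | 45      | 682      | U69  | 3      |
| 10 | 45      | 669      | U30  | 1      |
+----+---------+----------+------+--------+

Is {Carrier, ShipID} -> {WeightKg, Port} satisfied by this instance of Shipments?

No

(Carrier=45, ShipID=3): rows 1, 3, 5, 6, 8, 9 → {WeightKg,Port} takes values {(677, U42), (687, U73), (676, U36), (672, U37), (685, U73), (682, U69)} — violation
(Carrier=45, ShipID=1): rows 2, 4, 7, 10 → {WeightKg,Port} = (669, U30), (669, U30), (669, U30), (669, U30) ✓
Two rows agree on {Carrier, ShipID} but differ on {WeightKg, Port}, so {Carrier, ShipID} -> {WeightKg, Port} does not hold.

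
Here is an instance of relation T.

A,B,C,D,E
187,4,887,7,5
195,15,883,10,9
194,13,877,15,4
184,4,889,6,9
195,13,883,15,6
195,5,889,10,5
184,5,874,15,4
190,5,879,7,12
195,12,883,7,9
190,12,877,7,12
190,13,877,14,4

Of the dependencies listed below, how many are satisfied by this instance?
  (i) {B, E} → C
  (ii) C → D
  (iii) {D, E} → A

(i) {B, E} → C: every LHS value maps to a single RHS value — holds.
(ii) C → D: C=883: 3 rows → D takes values {10, 15, 7} — violation; C=877: 3 rows → D takes values {15, 7, 14} — violation; C=889: 2 rows → D takes values {6, 10} — violation — fails.
(iii) {D, E} → A: (D=15, E=4): 2 rows → A takes values {194, 184} — violation — fails.
1 of the 3 dependencies holds.

1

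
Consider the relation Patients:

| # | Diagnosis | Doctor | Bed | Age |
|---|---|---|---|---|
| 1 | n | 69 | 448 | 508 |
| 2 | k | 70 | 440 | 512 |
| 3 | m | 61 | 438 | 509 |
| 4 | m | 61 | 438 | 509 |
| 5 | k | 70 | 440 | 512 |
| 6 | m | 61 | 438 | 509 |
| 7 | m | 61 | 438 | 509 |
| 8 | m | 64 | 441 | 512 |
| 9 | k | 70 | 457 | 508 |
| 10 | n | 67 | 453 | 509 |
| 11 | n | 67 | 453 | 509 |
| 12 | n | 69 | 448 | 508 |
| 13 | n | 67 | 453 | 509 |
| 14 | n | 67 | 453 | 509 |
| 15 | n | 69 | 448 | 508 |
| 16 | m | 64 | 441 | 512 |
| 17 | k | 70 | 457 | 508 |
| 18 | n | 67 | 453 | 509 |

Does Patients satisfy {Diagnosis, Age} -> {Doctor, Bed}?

(Diagnosis=n, Age=508): rows 1, 12, 15 → {Doctor,Bed} = (69, 448), (69, 448), (69, 448) ✓
(Diagnosis=k, Age=512): rows 2, 5 → {Doctor,Bed} = (70, 440), (70, 440) ✓
(Diagnosis=m, Age=509): rows 3, 4, 6, 7 → {Doctor,Bed} = (61, 438), (61, 438), (61, 438), (61, 438) ✓
(Diagnosis=m, Age=512): rows 8, 16 → {Doctor,Bed} = (64, 441), (64, 441) ✓
(Diagnosis=k, Age=508): rows 9, 17 → {Doctor,Bed} = (70, 457), (70, 457) ✓
(Diagnosis=n, Age=509): rows 10, 11, 13, 14, 18 → {Doctor,Bed} = (67, 453), (67, 453), (67, 453), (67, 453), (67, 453) ✓
Every {Diagnosis, Age} value is associated with a single {Doctor, Bed} value, so {Diagnosis, Age} -> {Doctor, Bed} holds.

Yes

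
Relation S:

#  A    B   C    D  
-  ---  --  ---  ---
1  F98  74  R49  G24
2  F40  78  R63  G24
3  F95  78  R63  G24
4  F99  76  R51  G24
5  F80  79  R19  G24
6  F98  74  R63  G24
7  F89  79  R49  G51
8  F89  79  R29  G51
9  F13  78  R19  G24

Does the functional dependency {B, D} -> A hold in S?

(B=74, D=G24): rows 1, 6 → A = F98, F98 ✓
(B=78, D=G24): rows 2, 3, 9 → A takes values {F40, F95, F13} — violation
(B=76, D=G24): row 4 → A = F99 ✓
(B=79, D=G24): row 5 → A = F80 ✓
(B=79, D=G51): rows 7, 8 → A = F89, F89 ✓
Two rows agree on {B, D} but differ on A, so {B, D} -> A does not hold.

No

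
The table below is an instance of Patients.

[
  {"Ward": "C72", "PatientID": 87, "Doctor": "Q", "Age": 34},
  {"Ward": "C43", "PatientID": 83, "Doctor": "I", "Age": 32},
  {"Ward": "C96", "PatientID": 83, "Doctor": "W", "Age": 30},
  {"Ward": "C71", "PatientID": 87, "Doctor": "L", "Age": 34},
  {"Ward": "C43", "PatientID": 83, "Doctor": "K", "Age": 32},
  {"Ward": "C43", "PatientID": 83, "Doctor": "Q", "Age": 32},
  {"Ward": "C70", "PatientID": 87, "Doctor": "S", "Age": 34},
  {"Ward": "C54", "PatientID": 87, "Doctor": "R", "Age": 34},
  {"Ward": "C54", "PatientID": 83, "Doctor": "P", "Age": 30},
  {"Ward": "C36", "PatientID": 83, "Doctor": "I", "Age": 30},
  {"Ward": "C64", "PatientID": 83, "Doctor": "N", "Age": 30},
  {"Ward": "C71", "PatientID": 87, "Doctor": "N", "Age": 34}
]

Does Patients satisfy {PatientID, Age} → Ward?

No

(PatientID=87, Age=34): 5 rows → Ward takes values {C72, C71, C70, C54} — violation
(PatientID=83, Age=32): 3 rows → Ward = C43, C43, C43 ✓
(PatientID=83, Age=30): 4 rows → Ward takes values {C96, C54, C36, C64} — violation
Two rows agree on {PatientID, Age} but differ on Ward, so {PatientID, Age} → Ward does not hold.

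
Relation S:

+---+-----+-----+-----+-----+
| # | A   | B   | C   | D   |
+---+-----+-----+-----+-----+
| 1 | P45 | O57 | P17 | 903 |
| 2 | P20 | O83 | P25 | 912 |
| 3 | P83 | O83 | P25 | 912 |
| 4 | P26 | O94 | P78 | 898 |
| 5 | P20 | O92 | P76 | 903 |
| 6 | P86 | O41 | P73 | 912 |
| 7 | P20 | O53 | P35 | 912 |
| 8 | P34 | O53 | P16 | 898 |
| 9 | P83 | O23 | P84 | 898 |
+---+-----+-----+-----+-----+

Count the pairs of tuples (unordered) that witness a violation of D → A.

9

D=903: violating pairs (1,5) — 1 pair.
D=912: violating pairs (2,3), (2,6), (3,6), (3,7), (6,7) — 5 pairs.
D=898: violating pairs (4,8), (4,9), (8,9) — 3 pairs.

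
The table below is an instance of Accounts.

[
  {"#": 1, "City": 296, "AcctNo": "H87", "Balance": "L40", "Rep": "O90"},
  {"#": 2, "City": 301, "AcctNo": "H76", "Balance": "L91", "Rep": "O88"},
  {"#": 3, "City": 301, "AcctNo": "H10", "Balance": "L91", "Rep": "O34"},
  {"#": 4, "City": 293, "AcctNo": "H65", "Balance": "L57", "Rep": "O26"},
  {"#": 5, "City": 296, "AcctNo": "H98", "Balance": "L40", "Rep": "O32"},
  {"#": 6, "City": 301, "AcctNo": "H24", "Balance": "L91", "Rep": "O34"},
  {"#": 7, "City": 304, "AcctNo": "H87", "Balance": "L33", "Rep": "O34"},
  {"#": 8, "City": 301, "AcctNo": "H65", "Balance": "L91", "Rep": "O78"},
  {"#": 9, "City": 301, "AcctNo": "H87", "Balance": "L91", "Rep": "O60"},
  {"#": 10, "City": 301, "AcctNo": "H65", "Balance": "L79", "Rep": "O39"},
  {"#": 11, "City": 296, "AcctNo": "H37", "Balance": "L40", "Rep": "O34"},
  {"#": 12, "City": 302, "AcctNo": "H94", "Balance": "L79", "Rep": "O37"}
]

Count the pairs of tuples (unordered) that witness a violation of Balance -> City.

1

Balance=L40: all 3 rows agree on City — 0 pairs.
Balance=L91: all 5 rows agree on City — 0 pairs.
Balance=L79: violating pairs (10,12) — 1 pair.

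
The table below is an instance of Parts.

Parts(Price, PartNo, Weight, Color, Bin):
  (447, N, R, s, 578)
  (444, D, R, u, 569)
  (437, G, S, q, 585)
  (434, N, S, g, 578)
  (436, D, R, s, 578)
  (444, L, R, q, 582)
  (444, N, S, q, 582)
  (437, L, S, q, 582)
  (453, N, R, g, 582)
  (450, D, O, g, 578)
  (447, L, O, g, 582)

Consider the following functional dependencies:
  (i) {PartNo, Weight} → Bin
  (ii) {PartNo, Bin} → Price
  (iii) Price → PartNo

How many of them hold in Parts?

0

(i) {PartNo, Weight} → Bin: (PartNo=N, Weight=R): 2 rows → Bin takes values {578, 582} — violation; (PartNo=D, Weight=R): 2 rows → Bin takes values {569, 578} — violation; (PartNo=N, Weight=S): 2 rows → Bin takes values {578, 582} — violation — fails.
(ii) {PartNo, Bin} → Price: (PartNo=N, Bin=578): 2 rows → Price takes values {447, 434} — violation; (PartNo=D, Bin=578): 2 rows → Price takes values {436, 450} — violation; (PartNo=L, Bin=582): 3 rows → Price takes values {444, 437, 447} — violation; (PartNo=N, Bin=582): 2 rows → Price takes values {444, 453} — violation — fails.
(iii) Price → PartNo: Price=447: 2 rows → PartNo takes values {N, L} — violation; Price=444: 3 rows → PartNo takes values {D, L, N} — violation; Price=437: 2 rows → PartNo takes values {G, L} — violation — fails.
None of the 3 dependencies hold.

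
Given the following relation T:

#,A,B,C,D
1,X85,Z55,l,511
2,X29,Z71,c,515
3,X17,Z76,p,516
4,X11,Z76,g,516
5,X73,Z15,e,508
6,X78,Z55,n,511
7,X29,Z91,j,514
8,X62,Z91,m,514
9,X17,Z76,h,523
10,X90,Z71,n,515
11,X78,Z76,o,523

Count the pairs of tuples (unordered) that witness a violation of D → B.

D=511: all 2 rows agree on B — 0 pairs.
D=515: all 2 rows agree on B — 0 pairs.
D=516: all 2 rows agree on B — 0 pairs.
D=514: all 2 rows agree on B — 0 pairs.
D=523: all 2 rows agree on B — 0 pairs.

0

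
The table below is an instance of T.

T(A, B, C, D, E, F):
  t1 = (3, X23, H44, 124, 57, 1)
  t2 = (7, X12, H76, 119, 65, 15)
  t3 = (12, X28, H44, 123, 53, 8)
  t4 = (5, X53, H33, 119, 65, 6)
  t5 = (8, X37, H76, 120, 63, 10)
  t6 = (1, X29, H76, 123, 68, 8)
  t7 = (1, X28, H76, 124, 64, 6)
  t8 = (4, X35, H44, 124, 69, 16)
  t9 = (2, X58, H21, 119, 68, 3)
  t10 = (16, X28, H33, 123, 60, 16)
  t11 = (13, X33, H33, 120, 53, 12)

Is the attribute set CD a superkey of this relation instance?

No

Rows 1 and 8 have the same CD value (C=H44, D=124) but are distinct tuples, so CD does not determine every attribute — not a superkey.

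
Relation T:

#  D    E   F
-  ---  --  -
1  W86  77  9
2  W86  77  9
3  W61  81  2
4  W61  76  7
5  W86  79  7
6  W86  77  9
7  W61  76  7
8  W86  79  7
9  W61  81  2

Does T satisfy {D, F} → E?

Yes

(D=W86, F=9): rows 1, 2, 6 → E = 77, 77, 77 ✓
(D=W61, F=2): rows 3, 9 → E = 81, 81 ✓
(D=W61, F=7): rows 4, 7 → E = 76, 76 ✓
(D=W86, F=7): rows 5, 8 → E = 79, 79 ✓
Every {D, F} value is associated with a single E value, so {D, F} → E holds.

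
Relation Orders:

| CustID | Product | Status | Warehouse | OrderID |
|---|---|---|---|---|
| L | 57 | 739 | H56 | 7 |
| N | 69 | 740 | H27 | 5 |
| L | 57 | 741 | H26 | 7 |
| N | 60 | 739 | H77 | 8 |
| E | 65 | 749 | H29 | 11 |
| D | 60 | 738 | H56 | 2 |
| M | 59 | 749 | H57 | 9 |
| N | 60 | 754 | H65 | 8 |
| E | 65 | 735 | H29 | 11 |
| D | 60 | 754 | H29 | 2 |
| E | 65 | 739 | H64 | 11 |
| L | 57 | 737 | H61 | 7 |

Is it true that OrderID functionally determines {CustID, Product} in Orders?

OrderID=7: 3 rows → {CustID,Product} = (L, 57), (L, 57), (L, 57) ✓
OrderID=5: 1 row → {CustID,Product} = (N, 69) ✓
OrderID=8: 2 rows → {CustID,Product} = (N, 60), (N, 60) ✓
OrderID=11: 3 rows → {CustID,Product} = (E, 65), (E, 65), (E, 65) ✓
OrderID=2: 2 rows → {CustID,Product} = (D, 60), (D, 60) ✓
OrderID=9: 1 row → {CustID,Product} = (M, 59) ✓
Every OrderID value is associated with a single {CustID, Product} value, so OrderID -> {CustID, Product} holds.

Yes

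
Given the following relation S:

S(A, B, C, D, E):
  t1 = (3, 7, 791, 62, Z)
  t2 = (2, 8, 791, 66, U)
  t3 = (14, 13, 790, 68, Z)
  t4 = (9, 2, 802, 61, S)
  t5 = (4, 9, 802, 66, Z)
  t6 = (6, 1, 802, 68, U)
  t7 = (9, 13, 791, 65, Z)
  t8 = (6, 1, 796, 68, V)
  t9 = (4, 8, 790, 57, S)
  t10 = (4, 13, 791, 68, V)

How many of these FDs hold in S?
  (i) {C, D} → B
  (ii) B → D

(i) {C, D} → B: every LHS value maps to a single RHS value — holds.
(ii) B → D: B=8: rows 2, 9 → D takes values {66, 57} — violation; B=13: rows 3, 7, 10 → D takes values {68, 65} — violation — fails.
1 of the 2 dependencies holds.

1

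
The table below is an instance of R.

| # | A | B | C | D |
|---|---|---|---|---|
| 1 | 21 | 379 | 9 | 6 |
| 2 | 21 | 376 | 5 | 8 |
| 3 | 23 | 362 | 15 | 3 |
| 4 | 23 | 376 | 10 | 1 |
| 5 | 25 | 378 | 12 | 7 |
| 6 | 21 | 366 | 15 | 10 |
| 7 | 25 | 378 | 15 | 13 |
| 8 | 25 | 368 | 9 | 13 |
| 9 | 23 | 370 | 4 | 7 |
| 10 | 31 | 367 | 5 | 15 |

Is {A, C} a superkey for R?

Yes

All 10 rows have distinct {A, C} values, so {A, C} → (all attributes) holds and {A, C} is a superkey.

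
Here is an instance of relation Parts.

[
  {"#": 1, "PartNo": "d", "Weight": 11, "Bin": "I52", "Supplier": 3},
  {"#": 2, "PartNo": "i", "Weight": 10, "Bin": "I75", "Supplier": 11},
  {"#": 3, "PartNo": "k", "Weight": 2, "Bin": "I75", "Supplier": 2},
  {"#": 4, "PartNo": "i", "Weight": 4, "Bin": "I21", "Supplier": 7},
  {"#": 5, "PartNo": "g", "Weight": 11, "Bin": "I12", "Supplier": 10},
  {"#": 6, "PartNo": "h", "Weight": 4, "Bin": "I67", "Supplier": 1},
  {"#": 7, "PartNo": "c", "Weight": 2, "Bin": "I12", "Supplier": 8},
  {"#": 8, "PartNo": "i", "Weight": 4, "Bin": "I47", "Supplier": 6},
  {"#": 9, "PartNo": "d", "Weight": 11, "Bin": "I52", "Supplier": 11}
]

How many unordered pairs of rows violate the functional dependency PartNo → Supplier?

4

PartNo=d: violating pairs (1,9) — 1 pair.
PartNo=i: violating pairs (2,4), (2,8), (4,8) — 3 pairs.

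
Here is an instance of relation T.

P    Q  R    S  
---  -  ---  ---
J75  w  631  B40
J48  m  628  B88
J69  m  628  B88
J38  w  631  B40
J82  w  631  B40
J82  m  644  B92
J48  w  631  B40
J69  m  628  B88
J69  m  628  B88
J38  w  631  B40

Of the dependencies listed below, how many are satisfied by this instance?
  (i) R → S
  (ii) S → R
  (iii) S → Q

(i) R → S: every LHS value maps to a single RHS value — holds.
(ii) S → R: every LHS value maps to a single RHS value — holds.
(iii) S → Q: every LHS value maps to a single RHS value — holds.
3 of the 3 dependencies hold.

3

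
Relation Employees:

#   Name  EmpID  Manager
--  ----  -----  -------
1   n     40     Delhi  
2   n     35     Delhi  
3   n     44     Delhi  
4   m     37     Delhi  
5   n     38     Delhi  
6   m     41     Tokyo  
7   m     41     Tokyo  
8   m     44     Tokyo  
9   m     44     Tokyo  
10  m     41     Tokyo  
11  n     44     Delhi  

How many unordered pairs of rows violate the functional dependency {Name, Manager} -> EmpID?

15

(Name=n, Manager=Delhi): violating pairs (1,2), (1,3), (1,5), (1,11), (2,3), (2,5), (2,11), (3,5), (5,11) — 9 pairs.
(Name=m, Manager=Tokyo): violating pairs (6,8), (6,9), (7,8), (7,9), (8,10), (9,10) — 6 pairs.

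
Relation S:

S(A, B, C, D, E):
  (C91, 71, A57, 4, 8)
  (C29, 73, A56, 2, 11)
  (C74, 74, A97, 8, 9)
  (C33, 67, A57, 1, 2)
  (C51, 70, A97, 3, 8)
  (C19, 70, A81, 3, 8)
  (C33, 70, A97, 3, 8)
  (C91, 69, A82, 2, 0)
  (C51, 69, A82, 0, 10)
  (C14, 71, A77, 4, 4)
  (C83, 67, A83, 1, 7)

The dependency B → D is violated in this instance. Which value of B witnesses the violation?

69

B=71: 2 rows → D = 4, 4 ✓
B=73: 1 row → D = 2 ✓
B=74: 1 row → D = 8 ✓
B=67: 2 rows → D = 1, 1 ✓
B=70: 3 rows → D = 3, 3, 3 ✓
B=69: 2 rows → D takes values {2, 0} — violation
The only B value with inconsistent D is B=69.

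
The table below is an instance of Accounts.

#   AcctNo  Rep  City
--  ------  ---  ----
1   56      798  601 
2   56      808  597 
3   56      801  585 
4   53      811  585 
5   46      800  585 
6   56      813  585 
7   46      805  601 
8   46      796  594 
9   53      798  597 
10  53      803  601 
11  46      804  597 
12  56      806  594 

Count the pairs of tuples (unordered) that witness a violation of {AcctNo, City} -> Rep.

1

(AcctNo=56, City=585): violating pairs (3,6) — 1 pair.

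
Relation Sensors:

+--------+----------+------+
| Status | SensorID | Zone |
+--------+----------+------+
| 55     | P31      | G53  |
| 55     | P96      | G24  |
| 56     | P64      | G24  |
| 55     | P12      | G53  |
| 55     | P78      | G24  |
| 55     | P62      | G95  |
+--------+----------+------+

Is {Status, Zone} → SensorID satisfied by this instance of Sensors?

(Status=55, Zone=G53): 2 rows → SensorID takes values {P31, P12} — violation
(Status=55, Zone=G24): 2 rows → SensorID takes values {P96, P78} — violation
(Status=56, Zone=G24): 1 row → SensorID = P64 ✓
(Status=55, Zone=G95): 1 row → SensorID = P62 ✓
Two rows agree on {Status, Zone} but differ on SensorID, so {Status, Zone} → SensorID does not hold.

No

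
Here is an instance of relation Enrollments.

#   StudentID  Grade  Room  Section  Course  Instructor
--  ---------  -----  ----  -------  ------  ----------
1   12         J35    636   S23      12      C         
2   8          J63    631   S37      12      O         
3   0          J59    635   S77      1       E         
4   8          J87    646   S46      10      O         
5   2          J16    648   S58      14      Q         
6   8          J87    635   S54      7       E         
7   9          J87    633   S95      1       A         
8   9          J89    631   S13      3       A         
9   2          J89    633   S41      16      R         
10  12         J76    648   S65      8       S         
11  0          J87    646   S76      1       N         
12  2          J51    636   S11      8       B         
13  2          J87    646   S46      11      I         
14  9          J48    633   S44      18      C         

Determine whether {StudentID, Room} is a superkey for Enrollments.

No

Rows 7 and 14 have the same {StudentID, Room} value (StudentID=9, Room=633) but are distinct tuples, so {StudentID, Room} does not determine every attribute — not a superkey.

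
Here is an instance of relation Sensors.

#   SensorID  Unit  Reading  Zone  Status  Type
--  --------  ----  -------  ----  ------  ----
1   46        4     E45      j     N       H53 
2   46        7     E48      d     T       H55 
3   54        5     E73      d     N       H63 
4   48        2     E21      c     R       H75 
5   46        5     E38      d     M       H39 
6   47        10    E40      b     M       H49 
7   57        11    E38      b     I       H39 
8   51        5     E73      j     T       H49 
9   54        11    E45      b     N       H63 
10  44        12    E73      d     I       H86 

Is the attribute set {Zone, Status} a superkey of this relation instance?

Yes

All 10 rows have distinct {Zone, Status} values, so {Zone, Status} → (all attributes) holds and {Zone, Status} is a superkey.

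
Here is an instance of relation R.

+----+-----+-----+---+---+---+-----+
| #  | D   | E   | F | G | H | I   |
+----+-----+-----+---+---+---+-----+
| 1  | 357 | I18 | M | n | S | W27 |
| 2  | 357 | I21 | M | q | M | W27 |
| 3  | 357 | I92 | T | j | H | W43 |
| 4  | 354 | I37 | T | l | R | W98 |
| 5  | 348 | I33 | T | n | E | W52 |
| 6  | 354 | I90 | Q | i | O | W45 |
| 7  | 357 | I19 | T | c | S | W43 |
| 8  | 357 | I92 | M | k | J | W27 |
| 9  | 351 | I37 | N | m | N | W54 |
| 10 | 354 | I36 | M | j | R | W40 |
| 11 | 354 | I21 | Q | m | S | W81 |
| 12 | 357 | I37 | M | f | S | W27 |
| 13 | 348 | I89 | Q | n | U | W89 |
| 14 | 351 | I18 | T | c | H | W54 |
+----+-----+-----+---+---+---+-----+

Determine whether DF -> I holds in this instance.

(D=357, F=M): rows 1, 2, 8, 12 → I = W27, W27, W27, W27 ✓
(D=357, F=T): rows 3, 7 → I = W43, W43 ✓
(D=354, F=T): row 4 → I = W98 ✓
(D=348, F=T): row 5 → I = W52 ✓
(D=354, F=Q): rows 6, 11 → I takes values {W45, W81} — violation
(D=351, F=N): row 9 → I = W54 ✓
(D=354, F=M): row 10 → I = W40 ✓
(D=348, F=Q): row 13 → I = W89 ✓
(D=351, F=T): row 14 → I = W54 ✓
Two rows agree on DF but differ on I, so DF -> I does not hold.

No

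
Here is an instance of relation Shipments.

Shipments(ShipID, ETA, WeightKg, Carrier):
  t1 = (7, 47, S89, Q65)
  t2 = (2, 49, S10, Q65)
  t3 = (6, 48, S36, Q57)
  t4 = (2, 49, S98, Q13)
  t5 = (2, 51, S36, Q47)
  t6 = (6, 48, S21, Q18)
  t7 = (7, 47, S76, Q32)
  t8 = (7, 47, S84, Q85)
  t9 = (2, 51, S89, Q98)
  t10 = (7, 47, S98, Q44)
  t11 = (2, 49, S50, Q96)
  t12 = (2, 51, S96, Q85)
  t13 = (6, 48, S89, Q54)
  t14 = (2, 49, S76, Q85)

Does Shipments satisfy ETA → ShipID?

ETA=47: rows 1, 7, 8, 10 → ShipID = 7, 7, 7, 7 ✓
ETA=49: rows 2, 4, 11, 14 → ShipID = 2, 2, 2, 2 ✓
ETA=48: rows 3, 6, 13 → ShipID = 6, 6, 6 ✓
ETA=51: rows 5, 9, 12 → ShipID = 2, 2, 2 ✓
Every ETA value is associated with a single ShipID value, so ETA → ShipID holds.

Yes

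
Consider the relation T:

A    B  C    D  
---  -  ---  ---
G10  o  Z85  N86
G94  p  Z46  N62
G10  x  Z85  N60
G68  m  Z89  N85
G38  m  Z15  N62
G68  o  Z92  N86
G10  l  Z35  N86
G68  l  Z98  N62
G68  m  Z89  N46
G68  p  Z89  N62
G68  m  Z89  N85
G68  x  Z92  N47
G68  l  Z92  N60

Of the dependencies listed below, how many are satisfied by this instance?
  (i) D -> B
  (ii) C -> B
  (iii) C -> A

(i) D -> B: D=N86: 3 rows → B takes values {o, l} — violation; D=N62: 4 rows → B takes values {p, m, l} — violation; D=N60: 2 rows → B takes values {x, l} — violation — fails.
(ii) C -> B: C=Z85: 2 rows → B takes values {o, x} — violation; C=Z89: 4 rows → B takes values {m, p} — violation; C=Z92: 3 rows → B takes values {o, x, l} — violation — fails.
(iii) C -> A: every LHS value maps to a single RHS value — holds.
1 of the 3 dependencies holds.

1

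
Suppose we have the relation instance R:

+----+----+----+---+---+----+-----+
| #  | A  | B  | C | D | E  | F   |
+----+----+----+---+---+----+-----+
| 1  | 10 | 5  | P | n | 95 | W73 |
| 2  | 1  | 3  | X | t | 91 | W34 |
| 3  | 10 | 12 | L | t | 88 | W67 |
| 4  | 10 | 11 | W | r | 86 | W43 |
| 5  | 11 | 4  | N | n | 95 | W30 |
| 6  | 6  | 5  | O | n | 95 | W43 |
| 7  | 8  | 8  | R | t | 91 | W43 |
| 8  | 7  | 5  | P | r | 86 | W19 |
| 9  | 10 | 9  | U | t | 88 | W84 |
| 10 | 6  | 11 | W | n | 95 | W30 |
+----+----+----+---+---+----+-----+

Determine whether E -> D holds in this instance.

E=95: rows 1, 5, 6, 10 → D = n, n, n, n ✓
E=91: rows 2, 7 → D = t, t ✓
E=88: rows 3, 9 → D = t, t ✓
E=86: rows 4, 8 → D = r, r ✓
Every E value is associated with a single D value, so E -> D holds.

Yes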